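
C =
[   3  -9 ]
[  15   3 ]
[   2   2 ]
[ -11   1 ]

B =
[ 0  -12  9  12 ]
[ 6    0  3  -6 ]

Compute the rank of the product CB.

First compute CB:
[[-54, -36,   0,  90],
 [ 18, -180, 144, 162],
 [ 12, -24,  24,  12],
 [  6, 132, -96, -138]]
Now row reduce the product.
R2 ← R2 + (1/3)·R1: [0, -192, 144, 192]
R3 ← R3 + (2/9)·R1: [0, -32, 24, 32]
R4 ← R4 + (1/9)·R1: [0, 128, -96, -128]
R3 ← R3 − (1/6)·R2: [0, 0, 0, 0]
R4 ← R4 + (2/3)·R2: [0, 0, 0, 0]
2 nonzero rows, so rank(CB) = 2.

2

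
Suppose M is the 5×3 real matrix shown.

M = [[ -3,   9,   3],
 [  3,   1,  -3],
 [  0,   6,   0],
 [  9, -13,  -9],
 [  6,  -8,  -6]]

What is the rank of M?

Row reduce to echelon form.
R2 ← R2 + R1: [0, 10, 0]
R4 ← R4 + (3)·R1: [0, 14, 0]
R5 ← R5 + (2)·R1: [0, 10, 0]
R3 ← R3 − (3/5)·R2: [0, 0, 0]
R4 ← R4 − (7/5)·R2: [0, 0, 0]
R5 ← R5 − R2: [0, 0, 0]
Echelon form has 2 nonzero rows, so rank(M) = 2.

2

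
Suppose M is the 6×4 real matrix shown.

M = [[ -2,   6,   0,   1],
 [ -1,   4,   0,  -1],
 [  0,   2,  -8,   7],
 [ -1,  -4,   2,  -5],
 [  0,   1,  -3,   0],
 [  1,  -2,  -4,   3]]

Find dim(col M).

4

Row reduce to echelon form.
R2 ← R2 − (1/2)·R1: [0, 1, 0, -3/2]
R4 ← R4 − (1/2)·R1: [0, -7, 2, -11/2]
R6 ← R6 + (1/2)·R1: [0, 1, -4, 7/2]
R3 ← R3 − (2)·R2: [0, 0, -8, 10]
R4 ← R4 + (7)·R2: [0, 0, 2, -16]
R5 ← R5 − R2: [0, 0, -3, 3/2]
R6 ← R6 − R2: [0, 0, -4, 5]
R4 ← R4 + (1/4)·R3: [0, 0, 0, -27/2]
R5 ← R5 − (3/8)·R3: [0, 0, 0, -9/4]
R6 ← R6 − (1/2)·R3: [0, 0, 0, 0]
R5 ← R5 − (1/6)·R4: [0, 0, 0, 0]
Echelon form has 4 nonzero rows, so rank(M) = 4.
The column space has dimension equal to the rank: 4.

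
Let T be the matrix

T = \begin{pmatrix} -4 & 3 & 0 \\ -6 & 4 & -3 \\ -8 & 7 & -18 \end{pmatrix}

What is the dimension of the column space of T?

Row reduce to echelon form.
R2 ← R2 − (3/2)·R1: [0, -1/2, -3]
R3 ← R3 − (2)·R1: [0, 1, -18]
R3 ← R3 + (2)·R2: [0, 0, -24]
Echelon form has 3 nonzero rows, so rank(T) = 3.
The column space has dimension equal to the rank: 3.

3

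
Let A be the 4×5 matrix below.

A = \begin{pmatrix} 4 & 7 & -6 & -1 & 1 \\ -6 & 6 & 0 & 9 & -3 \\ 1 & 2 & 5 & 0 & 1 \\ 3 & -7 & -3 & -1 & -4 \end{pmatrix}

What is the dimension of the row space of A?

4

Row reduce to echelon form.
R2 ← R2 + (3/2)·R1: [0, 33/2, -9, 15/2, -3/2]
R3 ← R3 − (1/4)·R1: [0, 1/4, 13/2, 1/4, 3/4]
R4 ← R4 − (3/4)·R1: [0, -49/4, 3/2, -1/4, -19/4]
R3 ← R3 − (1/66)·R2: [0, 0, 73/11, 3/22, 17/22]
R4 ← R4 + (49/66)·R2: [0, 0, -57/11, 117/22, -129/22]
R4 ← R4 + (57/73)·R3: [0, 0, 0, 396/73, -384/73]
Echelon form has 4 nonzero rows, so rank(A) = 4.
The row space has dimension equal to the rank: 4.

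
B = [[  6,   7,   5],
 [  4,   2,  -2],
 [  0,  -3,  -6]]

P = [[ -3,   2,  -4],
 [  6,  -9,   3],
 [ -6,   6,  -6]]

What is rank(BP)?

First compute BP:
[[ -6, -21, -33],
 [ 12, -22,   2],
 [ 18,  -9,  27]]
Now row reduce the product.
R2 ← R2 + (2)·R1: [0, -64, -64]
R3 ← R3 + (3)·R1: [0, -72, -72]
R3 ← R3 − (9/8)·R2: [0, 0, 0]
2 nonzero rows, so rank(BP) = 2.

2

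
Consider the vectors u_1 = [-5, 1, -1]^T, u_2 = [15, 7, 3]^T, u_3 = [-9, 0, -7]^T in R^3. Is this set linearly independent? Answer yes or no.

Form the matrix with these vectors as rows and row reduce.
R2 ← R2 + (3)·R1: [0, 10, 0]
R3 ← R3 − (9/5)·R1: [0, -9/5, -26/5]
R3 ← R3 + (9/50)·R2: [0, 0, -26/5]
3 nonzero rows, so the 3 vectors span a space of dimension 3.
Since 3 = 3, the vectors are linearly independent.

yes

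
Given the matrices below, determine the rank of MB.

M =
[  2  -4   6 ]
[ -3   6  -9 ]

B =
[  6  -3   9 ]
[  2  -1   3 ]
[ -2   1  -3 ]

First compute MB:
[[ -8,   4, -12],
 [ 12,  -6,  18]]
Now row reduce the product.
R2 ← R2 + (3/2)·R1: [0, 0, 0]
1 nonzero row, so rank(MB) = 1.

1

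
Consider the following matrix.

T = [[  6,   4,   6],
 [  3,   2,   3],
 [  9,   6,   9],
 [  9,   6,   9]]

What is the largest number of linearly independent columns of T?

Row reduce to echelon form.
R2 ← R2 − (1/2)·R1: [0, 0, 0]
R3 ← R3 − (3/2)·R1: [0, 0, 0]
R4 ← R4 − (3/2)·R1: [0, 0, 0]
Echelon form has 1 nonzero row, so rank(T) = 1.
The rank gives the maximum number of linearly independent columns: 1.

1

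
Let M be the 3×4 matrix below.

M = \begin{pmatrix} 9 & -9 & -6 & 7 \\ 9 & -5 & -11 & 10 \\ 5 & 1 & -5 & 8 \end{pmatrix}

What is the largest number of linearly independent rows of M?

Row reduce to echelon form.
R2 ← R2 − R1: [0, 4, -5, 3]
R3 ← R3 − (5/9)·R1: [0, 6, -5/3, 37/9]
R3 ← R3 − (3/2)·R2: [0, 0, 35/6, -7/18]
Echelon form has 3 nonzero rows, so rank(M) = 3.
The rank gives the maximum number of linearly independent rows: 3.

3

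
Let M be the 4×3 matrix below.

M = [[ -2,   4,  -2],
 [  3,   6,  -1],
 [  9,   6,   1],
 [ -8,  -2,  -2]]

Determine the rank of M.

Row reduce to echelon form.
R2 ← R2 + (3/2)·R1: [0, 12, -4]
R3 ← R3 + (9/2)·R1: [0, 24, -8]
R4 ← R4 − (4)·R1: [0, -18, 6]
R3 ← R3 − (2)·R2: [0, 0, 0]
R4 ← R4 + (3/2)·R2: [0, 0, 0]
Echelon form has 2 nonzero rows, so rank(M) = 2.

2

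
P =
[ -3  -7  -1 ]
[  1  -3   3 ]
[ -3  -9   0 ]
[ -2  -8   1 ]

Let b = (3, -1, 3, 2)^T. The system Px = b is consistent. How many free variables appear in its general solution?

1

Row reduce the augmented matrix [P | b].
R2 ← R2 + (1/3)·R1: [0, -16/3, 8/3, 0]
R3 ← R3 − R1: [0, -2, 1, 0]
R4 ← R4 − (2/3)·R1: [0, -10/3, 5/3, 0]
R3 ← R3 − (3/8)·R2: [0, 0, 0, 0]
R4 ← R4 − (5/8)·R2: [0, 0, 0, 0]
The echelon form has 2 nonzero rows, and every pivot lies in the first 3 columns, so rank(P) = rank([P|b]) = 2.
The system is consistent.
Free variables = (unknowns) − (rank) = 3 − 2 = 1.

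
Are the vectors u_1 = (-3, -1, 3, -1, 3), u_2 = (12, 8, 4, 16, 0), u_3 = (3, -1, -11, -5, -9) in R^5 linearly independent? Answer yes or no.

no

Form the matrix with these vectors as rows and row reduce.
R2 ← R2 + (4)·R1: [0, 4, 16, 12, 12]
R3 ← R3 + R1: [0, -2, -8, -6, -6]
R3 ← R3 + (1/2)·R2: [0, 0, 0, 0, 0]
2 nonzero rows, so the 3 vectors span a space of dimension 2.
Since 2 < 3, the vectors are linearly dependent.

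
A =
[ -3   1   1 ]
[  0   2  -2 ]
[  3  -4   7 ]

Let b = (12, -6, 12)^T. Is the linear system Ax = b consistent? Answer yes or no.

yes

Row reduce the augmented matrix [A | b].
R3 ← R3 + R1: [0, -3, 8, 24]
R3 ← R3 + (3/2)·R2: [0, 0, 5, 15]
The echelon form has 3 nonzero rows, and every pivot lies in the first 3 columns, so rank(A) = rank([A|b]) = 3.
The system is consistent.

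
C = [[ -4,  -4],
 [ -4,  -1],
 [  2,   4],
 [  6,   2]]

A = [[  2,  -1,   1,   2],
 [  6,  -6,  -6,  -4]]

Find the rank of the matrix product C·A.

First compute CA:
[[-32,  28,  20,   8],
 [-14,  10,   2,  -4],
 [ 28, -26, -22, -12],
 [ 24, -18,  -6,   4]]
Now row reduce the product.
R2 ← R2 − (7/16)·R1: [0, -9/4, -27/4, -15/2]
R3 ← R3 + (7/8)·R1: [0, -3/2, -9/2, -5]
R4 ← R4 + (3/4)·R1: [0, 3, 9, 10]
R3 ← R3 − (2/3)·R2: [0, 0, 0, 0]
R4 ← R4 + (4/3)·R2: [0, 0, 0, 0]
2 nonzero rows, so rank(CA) = 2.

2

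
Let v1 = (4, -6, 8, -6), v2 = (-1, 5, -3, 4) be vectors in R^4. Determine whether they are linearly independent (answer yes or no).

yes

Form the matrix with these vectors as rows and row reduce.
R2 ← R2 + (1/4)·R1: [0, 7/2, -1, 5/2]
2 nonzero rows, so the 2 vectors span a space of dimension 2.
Since 2 = 2, the vectors are linearly independent.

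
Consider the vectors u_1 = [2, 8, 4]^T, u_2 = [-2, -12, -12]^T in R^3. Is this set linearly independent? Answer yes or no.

yes

Form the matrix with these vectors as rows and row reduce.
R2 ← R2 + R1: [0, -4, -8]
2 nonzero rows, so the 2 vectors span a space of dimension 2.
Since 2 = 2, the vectors are linearly independent.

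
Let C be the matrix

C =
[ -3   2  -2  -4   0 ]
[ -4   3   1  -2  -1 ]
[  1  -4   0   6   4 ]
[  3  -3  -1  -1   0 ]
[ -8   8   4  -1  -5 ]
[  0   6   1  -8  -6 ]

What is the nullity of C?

0

Row reduce to echelon form.
R2 ← R2 − (4/3)·R1: [0, 1/3, 11/3, 10/3, -1]
R3 ← R3 + (1/3)·R1: [0, -10/3, -2/3, 14/3, 4]
R4 ← R4 + R1: [0, -1, -3, -5, 0]
R5 ← R5 − (8/3)·R1: [0, 8/3, 28/3, 29/3, -5]
R3 ← R3 + (10)·R2: [0, 0, 36, 38, -6]
R4 ← R4 + (3)·R2: [0, 0, 8, 5, -3]
R5 ← R5 − (8)·R2: [0, 0, -20, -17, 3]
R6 ← R6 − (18)·R2: [0, 0, -65, -68, 12]
R4 ← R4 − (2/9)·R3: [0, 0, 0, -31/9, -5/3]
R5 ← R5 + (5/9)·R3: [0, 0, 0, 37/9, -1/3]
R6 ← R6 + (65/36)·R3: [0, 0, 0, 11/18, 7/6]
R5 ← R5 + (37/31)·R4: [0, 0, 0, 0, -72/31]
R6 ← R6 + (11/62)·R4: [0, 0, 0, 0, 27/31]
R6 ← R6 + (3/8)·R5: [0, 0, 0, 0, 0]
5 nonzero rows, so rank(C) = 5.
C has 5 columns; by rank–nullity, nullity = 5 − 5 = 0.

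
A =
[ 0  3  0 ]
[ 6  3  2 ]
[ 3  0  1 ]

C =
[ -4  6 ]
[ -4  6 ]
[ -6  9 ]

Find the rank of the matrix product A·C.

1

First compute AC:
[[-12,  18],
 [-48,  72],
 [-18,  27]]
Now row reduce the product.
R2 ← R2 − (4)·R1: [0, 0]
R3 ← R3 − (3/2)·R1: [0, 0]
1 nonzero row, so rank(AC) = 1.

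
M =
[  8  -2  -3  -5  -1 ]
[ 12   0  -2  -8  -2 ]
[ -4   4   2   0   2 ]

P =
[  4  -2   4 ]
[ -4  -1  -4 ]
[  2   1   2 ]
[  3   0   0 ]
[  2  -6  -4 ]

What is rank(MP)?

3

First compute MP:
[[ 17, -11,  38],
 [ 16, -14,  52],
 [-24,  -6, -36]]
Now row reduce the product.
R2 ← R2 − (16/17)·R1: [0, -62/17, 276/17]
R3 ← R3 + (24/17)·R1: [0, -366/17, 300/17]
R3 ← R3 − (183/31)·R2: [0, 0, -2424/31]
3 nonzero rows, so rank(MP) = 3.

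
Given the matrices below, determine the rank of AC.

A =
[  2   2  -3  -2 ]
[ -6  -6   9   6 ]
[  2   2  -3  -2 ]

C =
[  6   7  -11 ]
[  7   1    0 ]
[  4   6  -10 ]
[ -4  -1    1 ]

1

First compute AC:
[[ 22,   0,   6],
 [-66,   0, -18],
 [ 22,   0,   6]]
Now row reduce the product.
R2 ← R2 + (3)·R1: [0, 0, 0]
R3 ← R3 − R1: [0, 0, 0]
1 nonzero row, so rank(AC) = 1.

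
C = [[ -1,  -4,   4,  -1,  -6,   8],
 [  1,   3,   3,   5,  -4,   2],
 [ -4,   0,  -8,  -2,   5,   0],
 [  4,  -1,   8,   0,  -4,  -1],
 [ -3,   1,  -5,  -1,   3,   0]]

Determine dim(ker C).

Row reduce to echelon form.
R2 ← R2 + R1: [0, -1, 7, 4, -10, 10]
R3 ← R3 − (4)·R1: [0, 16, -24, 2, 29, -32]
R4 ← R4 + (4)·R1: [0, -17, 24, -4, -28, 31]
R5 ← R5 − (3)·R1: [0, 13, -17, 2, 21, -24]
R3 ← R3 + (16)·R2: [0, 0, 88, 66, -131, 128]
R4 ← R4 − (17)·R2: [0, 0, -95, -72, 142, -139]
R5 ← R5 + (13)·R2: [0, 0, 74, 54, -109, 106]
R4 ← R4 + (95/88)·R3: [0, 0, 0, -3/4, 51/88, -9/11]
R5 ← R5 − (37/44)·R3: [0, 0, 0, -3/2, 51/44, -18/11]
R5 ← R5 − (2)·R4: [0, 0, 0, 0, 0, 0]
4 nonzero rows, so rank(C) = 4.
C has 6 columns; by rank–nullity, nullity = 6 − 4 = 2.

2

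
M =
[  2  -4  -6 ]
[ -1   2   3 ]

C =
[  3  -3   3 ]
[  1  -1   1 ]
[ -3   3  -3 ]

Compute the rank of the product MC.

1

First compute MC:
[[ 20, -20,  20],
 [-10,  10, -10]]
Now row reduce the product.
R2 ← R2 + (1/2)·R1: [0, 0, 0]
1 nonzero row, so rank(MC) = 1.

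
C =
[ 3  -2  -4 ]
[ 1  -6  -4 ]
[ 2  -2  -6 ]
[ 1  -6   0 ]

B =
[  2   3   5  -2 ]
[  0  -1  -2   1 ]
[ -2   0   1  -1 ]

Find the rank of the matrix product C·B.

2

First compute CB:
[[ 14,  11,  15,  -4],
 [ 10,   9,  13,  -4],
 [ 16,   8,   8,   0],
 [  2,   9,  17,  -8]]
Now row reduce the product.
R2 ← R2 − (5/7)·R1: [0, 8/7, 16/7, -8/7]
R3 ← R3 − (8/7)·R1: [0, -32/7, -64/7, 32/7]
R4 ← R4 − (1/7)·R1: [0, 52/7, 104/7, -52/7]
R3 ← R3 + (4)·R2: [0, 0, 0, 0]
R4 ← R4 − (13/2)·R2: [0, 0, 0, 0]
2 nonzero rows, so rank(CB) = 2.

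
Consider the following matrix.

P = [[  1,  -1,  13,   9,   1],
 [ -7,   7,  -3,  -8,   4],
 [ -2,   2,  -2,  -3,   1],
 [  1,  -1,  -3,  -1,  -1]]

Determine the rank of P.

Row reduce to echelon form.
R2 ← R2 + (7)·R1: [0, 0, 88, 55, 11]
R3 ← R3 + (2)·R1: [0, 0, 24, 15, 3]
R4 ← R4 − R1: [0, 0, -16, -10, -2]
R3 ← R3 − (3/11)·R2: [0, 0, 0, 0, 0]
R4 ← R4 + (2/11)·R2: [0, 0, 0, 0, 0]
Echelon form has 2 nonzero rows, so rank(P) = 2.

2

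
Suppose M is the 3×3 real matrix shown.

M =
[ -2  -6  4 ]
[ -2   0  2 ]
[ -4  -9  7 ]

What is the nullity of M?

1

Row reduce to echelon form.
R2 ← R2 − R1: [0, 6, -2]
R3 ← R3 − (2)·R1: [0, 3, -1]
R3 ← R3 − (1/2)·R2: [0, 0, 0]
2 nonzero rows, so rank(M) = 2.
M has 3 columns; by rank–nullity, nullity = 3 − 2 = 1.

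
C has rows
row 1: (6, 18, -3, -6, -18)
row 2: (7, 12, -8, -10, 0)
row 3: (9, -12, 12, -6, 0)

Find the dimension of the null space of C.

2

Row reduce to echelon form.
R2 ← R2 − (7/6)·R1: [0, -9, -9/2, -3, 21]
R3 ← R3 − (3/2)·R1: [0, -39, 33/2, 3, 27]
R3 ← R3 − (13/3)·R2: [0, 0, 36, 16, -64]
3 nonzero rows, so rank(C) = 3.
C has 5 columns; by rank–nullity, nullity = 5 − 3 = 2.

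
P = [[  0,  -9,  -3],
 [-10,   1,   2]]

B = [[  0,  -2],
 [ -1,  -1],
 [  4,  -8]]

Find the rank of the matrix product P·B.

2

First compute PB:
[[ -3,  33],
 [  7,   3]]
Now row reduce the product.
R2 ← R2 + (7/3)·R1: [0, 80]
2 nonzero rows, so rank(PB) = 2.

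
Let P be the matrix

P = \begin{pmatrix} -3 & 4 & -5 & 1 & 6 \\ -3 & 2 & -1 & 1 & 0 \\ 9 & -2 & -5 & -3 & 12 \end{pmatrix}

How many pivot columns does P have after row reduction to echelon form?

2

Row reduce to echelon form.
R2 ← R2 − R1: [0, -2, 4, 0, -6]
R3 ← R3 + (3)·R1: [0, 10, -20, 0, 30]
R3 ← R3 + (5)·R2: [0, 0, 0, 0, 0]
Echelon form has 2 nonzero rows, so rank(P) = 2.
Each nonzero row contributes one pivot column: 2 pivot columns.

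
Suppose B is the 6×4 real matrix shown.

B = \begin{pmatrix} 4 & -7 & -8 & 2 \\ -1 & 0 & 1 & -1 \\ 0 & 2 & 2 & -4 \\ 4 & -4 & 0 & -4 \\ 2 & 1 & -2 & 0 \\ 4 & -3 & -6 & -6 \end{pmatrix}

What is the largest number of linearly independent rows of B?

Row reduce to echelon form.
R2 ← R2 + (1/4)·R1: [0, -7/4, -1, -1/2]
R4 ← R4 − R1: [0, 3, 8, -6]
R5 ← R5 − (1/2)·R1: [0, 9/2, 2, -1]
R6 ← R6 − R1: [0, 4, 2, -8]
R3 ← R3 + (8/7)·R2: [0, 0, 6/7, -32/7]
R4 ← R4 + (12/7)·R2: [0, 0, 44/7, -48/7]
R5 ← R5 + (18/7)·R2: [0, 0, -4/7, -16/7]
R6 ← R6 + (16/7)·R2: [0, 0, -2/7, -64/7]
R4 ← R4 − (22/3)·R3: [0, 0, 0, 80/3]
R5 ← R5 + (2/3)·R3: [0, 0, 0, -16/3]
R6 ← R6 + (1/3)·R3: [0, 0, 0, -32/3]
R5 ← R5 + (1/5)·R4: [0, 0, 0, 0]
R6 ← R6 + (2/5)·R4: [0, 0, 0, 0]
Echelon form has 4 nonzero rows, so rank(B) = 4.
The rank gives the maximum number of linearly independent rows: 4.

4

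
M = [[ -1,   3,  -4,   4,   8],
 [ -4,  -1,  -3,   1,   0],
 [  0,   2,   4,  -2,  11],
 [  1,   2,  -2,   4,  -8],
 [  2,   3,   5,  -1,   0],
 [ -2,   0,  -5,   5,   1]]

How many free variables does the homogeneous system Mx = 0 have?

0

Row reduce to echelon form.
R2 ← R2 − (4)·R1: [0, -13, 13, -15, -32]
R4 ← R4 + R1: [0, 5, -6, 8, 0]
R5 ← R5 + (2)·R1: [0, 9, -3, 7, 16]
R6 ← R6 − (2)·R1: [0, -6, 3, -3, -15]
R3 ← R3 + (2/13)·R2: [0, 0, 6, -56/13, 79/13]
R4 ← R4 + (5/13)·R2: [0, 0, -1, 29/13, -160/13]
R5 ← R5 + (9/13)·R2: [0, 0, 6, -44/13, -80/13]
R6 ← R6 − (6/13)·R2: [0, 0, -3, 51/13, -3/13]
R4 ← R4 + (1/6)·R3: [0, 0, 0, 59/39, -881/78]
R5 ← R5 − R3: [0, 0, 0, 12/13, -159/13]
R6 ← R6 + (1/2)·R3: [0, 0, 0, 23/13, 73/26]
R5 ← R5 − (36/59)·R4: [0, 0, 0, 0, -315/59]
R6 ← R6 − (69/59)·R4: [0, 0, 0, 0, 945/59]
R6 ← R6 + (3)·R5: [0, 0, 0, 0, 0]
5 nonzero rows, so rank(M) = 5.
M has 5 columns; by rank–nullity, nullity = 5 − 5 = 0.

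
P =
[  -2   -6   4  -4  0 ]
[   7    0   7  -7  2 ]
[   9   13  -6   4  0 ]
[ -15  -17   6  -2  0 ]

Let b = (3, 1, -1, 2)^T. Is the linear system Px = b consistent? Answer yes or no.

Row reduce the augmented matrix [P | b].
R2 ← R2 + (7/2)·R1: [0, -21, 21, -21, 2, 23/2]
R3 ← R3 + (9/2)·R1: [0, -14, 12, -14, 0, 25/2]
R4 ← R4 − (15/2)·R1: [0, 28, -24, 28, 0, -41/2]
R3 ← R3 − (2/3)·R2: [0, 0, -2, 0, -4/3, 29/6]
R4 ← R4 + (4/3)·R2: [0, 0, 4, 0, 8/3, -31/6]
R4 ← R4 + (2)·R3: [0, 0, 0, 0, 0, 9/2]
The echelon form has 4 nonzero rows; the last pivot sits in the augmented column, so rank(P) = 3 but rank([P|b]) = 4.
Since the ranks differ, the system is inconsistent.

no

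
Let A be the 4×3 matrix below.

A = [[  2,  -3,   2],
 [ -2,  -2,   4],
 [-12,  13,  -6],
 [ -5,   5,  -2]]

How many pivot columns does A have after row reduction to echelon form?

Row reduce to echelon form.
R2 ← R2 + R1: [0, -5, 6]
R3 ← R3 + (6)·R1: [0, -5, 6]
R4 ← R4 + (5/2)·R1: [0, -5/2, 3]
R3 ← R3 − R2: [0, 0, 0]
R4 ← R4 − (1/2)·R2: [0, 0, 0]
Echelon form has 2 nonzero rows, so rank(A) = 2.
Each nonzero row contributes one pivot column: 2 pivot columns.

2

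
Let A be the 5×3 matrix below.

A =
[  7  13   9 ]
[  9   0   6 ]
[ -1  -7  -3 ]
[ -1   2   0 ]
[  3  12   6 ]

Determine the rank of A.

Row reduce to echelon form.
R2 ← R2 − (9/7)·R1: [0, -117/7, -39/7]
R3 ← R3 + (1/7)·R1: [0, -36/7, -12/7]
R4 ← R4 + (1/7)·R1: [0, 27/7, 9/7]
R5 ← R5 − (3/7)·R1: [0, 45/7, 15/7]
R3 ← R3 − (4/13)·R2: [0, 0, 0]
R4 ← R4 + (3/13)·R2: [0, 0, 0]
R5 ← R5 + (5/13)·R2: [0, 0, 0]
Echelon form has 2 nonzero rows, so rank(A) = 2.

2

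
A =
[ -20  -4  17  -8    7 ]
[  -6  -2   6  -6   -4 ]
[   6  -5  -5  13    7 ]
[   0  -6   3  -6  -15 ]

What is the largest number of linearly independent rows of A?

Row reduce to echelon form.
R2 ← R2 − (3/10)·R1: [0, -4/5, 9/10, -18/5, -61/10]
R3 ← R3 + (3/10)·R1: [0, -31/5, 1/10, 53/5, 91/10]
R3 ← R3 − (31/4)·R2: [0, 0, -55/8, 77/2, 451/8]
R4 ← R4 − (15/2)·R2: [0, 0, -15/4, 21, 123/4]
R4 ← R4 − (6/11)·R3: [0, 0, 0, 0, 0]
Echelon form has 3 nonzero rows, so rank(A) = 3.
The rank gives the maximum number of linearly independent rows: 3.

3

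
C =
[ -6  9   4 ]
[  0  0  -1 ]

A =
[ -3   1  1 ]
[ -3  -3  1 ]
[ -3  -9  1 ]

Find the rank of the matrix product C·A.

2

First compute CA:
[[-21, -69,   7],
 [  3,   9,  -1]]
Now row reduce the product.
R2 ← R2 + (1/7)·R1: [0, -6/7, 0]
2 nonzero rows, so rank(CA) = 2.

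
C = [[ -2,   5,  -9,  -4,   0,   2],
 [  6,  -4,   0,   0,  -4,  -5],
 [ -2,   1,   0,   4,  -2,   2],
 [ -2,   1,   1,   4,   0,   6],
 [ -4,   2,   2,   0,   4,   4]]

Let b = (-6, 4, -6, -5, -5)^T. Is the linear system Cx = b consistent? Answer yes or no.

Row reduce the augmented matrix [C | b].
R2 ← R2 + (3)·R1: [0, 11, -27, -12, -4, 1, -14]
R3 ← R3 − R1: [0, -4, 9, 8, -2, 0, 0]
R4 ← R4 − R1: [0, -4, 10, 8, 0, 4, 1]
R5 ← R5 − (2)·R1: [0, -8, 20, 8, 4, 0, 7]
R3 ← R3 + (4/11)·R2: [0, 0, -9/11, 40/11, -38/11, 4/11, -56/11]
R4 ← R4 + (4/11)·R2: [0, 0, 2/11, 40/11, -16/11, 48/11, -45/11]
R5 ← R5 + (8/11)·R2: [0, 0, 4/11, -8/11, 12/11, 8/11, -35/11]
R4 ← R4 + (2/9)·R3: [0, 0, 0, 40/9, -20/9, 40/9, -47/9]
R5 ← R5 + (4/9)·R3: [0, 0, 0, 8/9, -4/9, 8/9, -49/9]
R5 ← R5 − (1/5)·R4: [0, 0, 0, 0, 0, 0, -22/5]
The echelon form has 5 nonzero rows; the last pivot sits in the augmented column, so rank(C) = 4 but rank([C|b]) = 5.
Since the ranks differ, the system is inconsistent.

no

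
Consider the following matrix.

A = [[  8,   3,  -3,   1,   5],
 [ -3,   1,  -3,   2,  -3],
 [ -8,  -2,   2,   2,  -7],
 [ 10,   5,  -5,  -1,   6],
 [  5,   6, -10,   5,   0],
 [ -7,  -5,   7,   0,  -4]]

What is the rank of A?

Row reduce to echelon form.
R2 ← R2 + (3/8)·R1: [0, 17/8, -33/8, 19/8, -9/8]
R3 ← R3 + R1: [0, 1, -1, 3, -2]
R4 ← R4 − (5/4)·R1: [0, 5/4, -5/4, -9/4, -1/4]
R5 ← R5 − (5/8)·R1: [0, 33/8, -65/8, 35/8, -25/8]
R6 ← R6 + (7/8)·R1: [0, -19/8, 35/8, 7/8, 3/8]
R3 ← R3 − (8/17)·R2: [0, 0, 16/17, 32/17, -25/17]
R4 ← R4 − (10/17)·R2: [0, 0, 20/17, -62/17, 7/17]
R5 ← R5 − (33/17)·R2: [0, 0, -2/17, -4/17, -16/17]
R6 ← R6 + (19/17)·R2: [0, 0, -4/17, 60/17, -15/17]
R4 ← R4 − (5/4)·R3: [0, 0, 0, -6, 9/4]
R5 ← R5 + (1/8)·R3: [0, 0, 0, 0, -9/8]
R6 ← R6 + (1/4)·R3: [0, 0, 0, 4, -5/4]
R6 ← R6 + (2/3)·R4: [0, 0, 0, 0, 1/4]
R6 ← R6 + (2/9)·R5: [0, 0, 0, 0, 0]
Echelon form has 5 nonzero rows, so rank(A) = 5.

5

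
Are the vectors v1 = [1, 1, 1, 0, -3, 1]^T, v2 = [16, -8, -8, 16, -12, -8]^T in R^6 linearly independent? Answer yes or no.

Form the matrix with these vectors as rows and row reduce.
R2 ← R2 − (16)·R1: [0, -24, -24, 16, 36, -24]
2 nonzero rows, so the 2 vectors span a space of dimension 2.
Since 2 = 2, the vectors are linearly independent.

yes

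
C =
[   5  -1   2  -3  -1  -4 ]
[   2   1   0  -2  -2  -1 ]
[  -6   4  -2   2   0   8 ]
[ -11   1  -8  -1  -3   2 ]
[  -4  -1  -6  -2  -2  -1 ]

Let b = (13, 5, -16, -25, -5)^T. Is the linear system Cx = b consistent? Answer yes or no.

Row reduce the augmented matrix [C | b].
R2 ← R2 − (2/5)·R1: [0, 7/5, -4/5, -4/5, -8/5, 3/5, -1/5]
R3 ← R3 + (6/5)·R1: [0, 14/5, 2/5, -8/5, -6/5, 16/5, -2/5]
R4 ← R4 + (11/5)·R1: [0, -6/5, -18/5, -38/5, -26/5, -34/5, 18/5]
R5 ← R5 + (4/5)·R1: [0, -9/5, -22/5, -22/5, -14/5, -21/5, 27/5]
R3 ← R3 − (2)·R2: [0, 0, 2, 0, 2, 2, 0]
R4 ← R4 + (6/7)·R2: [0, 0, -30/7, -58/7, -46/7, -44/7, 24/7]
R5 ← R5 + (9/7)·R2: [0, 0, -38/7, -38/7, -34/7, -24/7, 36/7]
R4 ← R4 + (15/7)·R3: [0, 0, 0, -58/7, -16/7, -2, 24/7]
R5 ← R5 + (19/7)·R3: [0, 0, 0, -38/7, 4/7, 2, 36/7]
R5 ← R5 − (19/29)·R4: [0, 0, 0, 0, 60/29, 96/29, 84/29]
The echelon form has 5 nonzero rows, and every pivot lies in the first 6 columns, so rank(C) = rank([C|b]) = 5.
The system is consistent.

yes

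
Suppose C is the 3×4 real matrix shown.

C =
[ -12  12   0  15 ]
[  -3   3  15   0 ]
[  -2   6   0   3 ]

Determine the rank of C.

3

Row reduce to echelon form.
R2 ← R2 − (1/4)·R1: [0, 0, 15, -15/4]
R3 ← R3 − (1/6)·R1: [0, 4, 0, 1/2]
Swap R2 ↔ R3
Echelon form has 3 nonzero rows, so rank(C) = 3.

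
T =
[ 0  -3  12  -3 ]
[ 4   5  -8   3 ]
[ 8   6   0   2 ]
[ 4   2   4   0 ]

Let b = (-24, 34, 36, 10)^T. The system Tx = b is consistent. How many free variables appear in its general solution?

2

Row reduce the augmented matrix [T | b].
Swap R1 ↔ R2
R3 ← R3 − (2)·R1: [0, -4, 16, -4, -32]
R4 ← R4 − R1: [0, -3, 12, -3, -24]
R3 ← R3 − (4/3)·R2: [0, 0, 0, 0, 0]
R4 ← R4 − R2: [0, 0, 0, 0, 0]
The echelon form has 2 nonzero rows, and every pivot lies in the first 4 columns, so rank(T) = rank([T|b]) = 2.
The system is consistent.
Free variables = (unknowns) − (rank) = 4 − 2 = 2.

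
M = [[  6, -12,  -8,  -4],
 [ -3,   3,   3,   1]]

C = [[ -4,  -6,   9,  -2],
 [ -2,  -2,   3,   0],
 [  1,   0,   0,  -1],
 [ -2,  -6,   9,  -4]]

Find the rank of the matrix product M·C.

2

First compute MC:
[[  0,  12, -18,  12],
 [  7,   6,  -9,  -1]]
Now row reduce the product.
Swap R1 ↔ R2
2 nonzero rows, so rank(MC) = 2.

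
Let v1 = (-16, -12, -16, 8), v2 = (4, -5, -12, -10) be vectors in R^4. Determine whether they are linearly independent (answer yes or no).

yes

Form the matrix with these vectors as rows and row reduce.
R2 ← R2 + (1/4)·R1: [0, -8, -16, -8]
2 nonzero rows, so the 2 vectors span a space of dimension 2.
Since 2 = 2, the vectors are linearly independent.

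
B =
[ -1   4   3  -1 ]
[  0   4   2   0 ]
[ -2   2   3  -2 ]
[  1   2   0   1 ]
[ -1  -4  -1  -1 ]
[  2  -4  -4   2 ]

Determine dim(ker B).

2

Row reduce to echelon form.
R3 ← R3 − (2)·R1: [0, -6, -3, 0]
R4 ← R4 + R1: [0, 6, 3, 0]
R5 ← R5 − R1: [0, -8, -4, 0]
R6 ← R6 + (2)·R1: [0, 4, 2, 0]
R3 ← R3 + (3/2)·R2: [0, 0, 0, 0]
R4 ← R4 − (3/2)·R2: [0, 0, 0, 0]
R5 ← R5 + (2)·R2: [0, 0, 0, 0]
R6 ← R6 − R2: [0, 0, 0, 0]
2 nonzero rows, so rank(B) = 2.
B has 4 columns; by rank–nullity, nullity = 4 − 2 = 2.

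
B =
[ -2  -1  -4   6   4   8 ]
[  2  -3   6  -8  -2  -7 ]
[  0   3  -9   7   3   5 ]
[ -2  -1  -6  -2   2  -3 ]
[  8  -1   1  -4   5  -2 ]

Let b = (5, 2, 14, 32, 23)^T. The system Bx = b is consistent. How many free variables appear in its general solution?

1

Row reduce the augmented matrix [B | b].
R2 ← R2 + R1: [0, -4, 2, -2, 2, 1, 7]
R4 ← R4 − R1: [0, 0, -2, -8, -2, -11, 27]
R5 ← R5 + (4)·R1: [0, -5, -15, 20, 21, 30, 43]
R3 ← R3 + (3/4)·R2: [0, 0, -15/2, 11/2, 9/2, 23/4, 77/4]
R5 ← R5 − (5/4)·R2: [0, 0, -35/2, 45/2, 37/2, 115/4, 137/4]
R4 ← R4 − (4/15)·R3: [0, 0, 0, -142/15, -16/5, -188/15, 328/15]
R5 ← R5 − (7/3)·R3: [0, 0, 0, 29/3, 8, 46/3, -32/3]
R5 ← R5 + (145/142)·R4: [0, 0, 0, 0, 336/71, 180/71, 828/71]
The echelon form has 5 nonzero rows, and every pivot lies in the first 6 columns, so rank(B) = rank([B|b]) = 5.
The system is consistent.
Free variables = (unknowns) − (rank) = 6 − 5 = 1.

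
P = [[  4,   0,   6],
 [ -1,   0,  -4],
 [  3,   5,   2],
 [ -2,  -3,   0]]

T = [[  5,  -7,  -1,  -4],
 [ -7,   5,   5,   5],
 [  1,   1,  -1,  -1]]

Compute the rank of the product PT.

3

First compute PT:
[[ 26, -22, -10, -22],
 [ -9,   3,   5,   8],
 [-18,   6,  20,  11],
 [ 11,  -1, -13,  -7]]
Now row reduce the product.
R2 ← R2 + (9/26)·R1: [0, -60/13, 20/13, 5/13]
R3 ← R3 + (9/13)·R1: [0, -120/13, 170/13, -55/13]
R4 ← R4 − (11/26)·R1: [0, 108/13, -114/13, 30/13]
R3 ← R3 − (2)·R2: [0, 0, 10, -5]
R4 ← R4 + (9/5)·R2: [0, 0, -6, 3]
R4 ← R4 + (3/5)·R3: [0, 0, 0, 0]
3 nonzero rows, so rank(PT) = 3.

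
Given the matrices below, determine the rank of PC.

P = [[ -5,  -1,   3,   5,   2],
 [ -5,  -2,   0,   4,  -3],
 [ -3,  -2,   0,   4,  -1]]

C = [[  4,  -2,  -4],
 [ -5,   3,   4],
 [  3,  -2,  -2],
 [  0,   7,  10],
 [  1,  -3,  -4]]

3

First compute PC:
[[ -4,  30,  52],
 [-13,  41,  64],
 [ -3,  31,  48]]
Now row reduce the product.
R2 ← R2 − (13/4)·R1: [0, -113/2, -105]
R3 ← R3 − (3/4)·R1: [0, 17/2, 9]
R3 ← R3 + (17/113)·R2: [0, 0, -768/113]
3 nonzero rows, so rank(PC) = 3.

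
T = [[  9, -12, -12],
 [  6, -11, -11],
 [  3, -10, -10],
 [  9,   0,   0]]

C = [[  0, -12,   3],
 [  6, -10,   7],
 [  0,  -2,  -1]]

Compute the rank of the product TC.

2

First compute TC:
[[-72,  36, -45],
 [-66,  60, -48],
 [-60,  84, -51],
 [  0, -108,  27]]
Now row reduce the product.
R2 ← R2 − (11/12)·R1: [0, 27, -27/4]
R3 ← R3 − (5/6)·R1: [0, 54, -27/2]
R3 ← R3 − (2)·R2: [0, 0, 0]
R4 ← R4 + (4)·R2: [0, 0, 0]
2 nonzero rows, so rank(TC) = 2.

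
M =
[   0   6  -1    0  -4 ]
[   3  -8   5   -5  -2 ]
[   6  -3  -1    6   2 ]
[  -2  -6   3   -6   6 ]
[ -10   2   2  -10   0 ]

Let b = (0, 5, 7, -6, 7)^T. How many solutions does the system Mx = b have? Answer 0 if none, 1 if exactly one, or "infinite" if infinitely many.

Row reduce the augmented matrix [M | b].
Swap R1 ↔ R2
R3 ← R3 − (2)·R1: [0, 13, -11, 16, 6, -3]
R4 ← R4 + (2/3)·R1: [0, -34/3, 19/3, -28/3, 14/3, -8/3]
R5 ← R5 + (10/3)·R1: [0, -74/3, 56/3, -80/3, -20/3, 71/3]
R3 ← R3 − (13/6)·R2: [0, 0, -53/6, 16, 44/3, -3]
R4 ← R4 + (17/9)·R2: [0, 0, 40/9, -28/3, -26/9, -8/3]
R5 ← R5 + (37/9)·R2: [0, 0, 131/9, -80/3, -208/9, 71/3]
R4 ← R4 + (80/159)·R3: [0, 0, 0, -68/53, 238/53, -664/159]
R5 ← R5 + (262/159)·R3: [0, 0, 0, -16/53, 56/53, 2977/159]
R5 ← R5 − (4/17)·R4: [0, 0, 0, 0, 0, 335/17]
The echelon form has 5 nonzero rows; the last pivot sits in the augmented column, so rank(M) = 4 but rank([M|b]) = 5.
Since the ranks differ, the system is inconsistent.
It has no solutions.

0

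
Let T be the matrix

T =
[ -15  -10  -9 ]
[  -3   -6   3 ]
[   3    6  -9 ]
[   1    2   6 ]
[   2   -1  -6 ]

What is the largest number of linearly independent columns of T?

Row reduce to echelon form.
R2 ← R2 − (1/5)·R1: [0, -4, 24/5]
R3 ← R3 + (1/5)·R1: [0, 4, -54/5]
R4 ← R4 + (1/15)·R1: [0, 4/3, 27/5]
R5 ← R5 + (2/15)·R1: [0, -7/3, -36/5]
R3 ← R3 + R2: [0, 0, -6]
R4 ← R4 + (1/3)·R2: [0, 0, 7]
R5 ← R5 − (7/12)·R2: [0, 0, -10]
R4 ← R4 + (7/6)·R3: [0, 0, 0]
R5 ← R5 − (5/3)·R3: [0, 0, 0]
Echelon form has 3 nonzero rows, so rank(T) = 3.
The rank gives the maximum number of linearly independent columns: 3.

3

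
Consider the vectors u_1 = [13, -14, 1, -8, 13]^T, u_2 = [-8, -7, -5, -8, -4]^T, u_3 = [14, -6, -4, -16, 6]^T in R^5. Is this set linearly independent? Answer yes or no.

yes

Form the matrix with these vectors as rows and row reduce.
R2 ← R2 + (8/13)·R1: [0, -203/13, -57/13, -168/13, 4]
R3 ← R3 − (14/13)·R1: [0, 118/13, -66/13, -96/13, -8]
R3 ← R3 + (118/203)·R2: [0, 0, -1548/203, -432/29, -1152/203]
3 nonzero rows, so the 3 vectors span a space of dimension 3.
Since 3 = 3, the vectors are linearly independent.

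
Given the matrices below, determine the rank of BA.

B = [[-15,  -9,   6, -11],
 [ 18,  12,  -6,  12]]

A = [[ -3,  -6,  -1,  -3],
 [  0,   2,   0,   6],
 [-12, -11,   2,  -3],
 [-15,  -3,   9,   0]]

First compute BA:
[[138,  39, -72, -27],
 [-162, -54,  78,  36]]
Now row reduce the product.
R2 ← R2 + (27/23)·R1: [0, -189/23, -150/23, 99/23]
2 nonzero rows, so rank(BA) = 2.

2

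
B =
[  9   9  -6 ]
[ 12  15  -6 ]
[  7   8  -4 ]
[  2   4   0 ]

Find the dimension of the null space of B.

1

Row reduce to echelon form.
R2 ← R2 − (4/3)·R1: [0, 3, 2]
R3 ← R3 − (7/9)·R1: [0, 1, 2/3]
R4 ← R4 − (2/9)·R1: [0, 2, 4/3]
R3 ← R3 − (1/3)·R2: [0, 0, 0]
R4 ← R4 − (2/3)·R2: [0, 0, 0]
2 nonzero rows, so rank(B) = 2.
B has 3 columns; by rank–nullity, nullity = 3 − 2 = 1.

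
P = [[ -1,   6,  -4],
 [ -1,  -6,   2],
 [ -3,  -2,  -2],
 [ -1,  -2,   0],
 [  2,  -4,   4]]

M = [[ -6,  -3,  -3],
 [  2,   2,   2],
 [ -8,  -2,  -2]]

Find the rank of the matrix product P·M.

2

First compute PM:
[[ 50,  23,  23],
 [-22, -13, -13],
 [ 30,   9,   9],
 [  2,  -1,  -1],
 [-52, -22, -22]]
Now row reduce the product.
R2 ← R2 + (11/25)·R1: [0, -72/25, -72/25]
R3 ← R3 − (3/5)·R1: [0, -24/5, -24/5]
R4 ← R4 − (1/25)·R1: [0, -48/25, -48/25]
R5 ← R5 + (26/25)·R1: [0, 48/25, 48/25]
R3 ← R3 − (5/3)·R2: [0, 0, 0]
R4 ← R4 − (2/3)·R2: [0, 0, 0]
R5 ← R5 + (2/3)·R2: [0, 0, 0]
2 nonzero rows, so rank(PM) = 2.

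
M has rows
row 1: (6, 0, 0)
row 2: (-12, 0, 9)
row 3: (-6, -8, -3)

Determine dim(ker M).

Row reduce to echelon form.
R2 ← R2 + (2)·R1: [0, 0, 9]
R3 ← R3 + R1: [0, -8, -3]
Swap R2 ↔ R3
3 nonzero rows, so rank(M) = 3.
M has 3 columns; by rank–nullity, nullity = 3 − 3 = 0.

0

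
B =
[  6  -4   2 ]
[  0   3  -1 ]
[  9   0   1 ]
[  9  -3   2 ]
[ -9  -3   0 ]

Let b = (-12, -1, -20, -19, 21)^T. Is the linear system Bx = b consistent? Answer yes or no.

yes

Row reduce the augmented matrix [B | b].
R3 ← R3 − (3/2)·R1: [0, 6, -2, -2]
R4 ← R4 − (3/2)·R1: [0, 3, -1, -1]
R5 ← R5 + (3/2)·R1: [0, -9, 3, 3]
R3 ← R3 − (2)·R2: [0, 0, 0, 0]
R4 ← R4 − R2: [0, 0, 0, 0]
R5 ← R5 + (3)·R2: [0, 0, 0, 0]
The echelon form has 2 nonzero rows, and every pivot lies in the first 3 columns, so rank(B) = rank([B|b]) = 2.
The system is consistent.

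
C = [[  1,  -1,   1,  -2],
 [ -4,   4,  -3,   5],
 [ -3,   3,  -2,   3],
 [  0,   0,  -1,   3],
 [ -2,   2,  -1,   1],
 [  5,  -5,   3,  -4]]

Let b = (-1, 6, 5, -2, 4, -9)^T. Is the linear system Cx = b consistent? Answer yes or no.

Row reduce the augmented matrix [C | b].
R2 ← R2 + (4)·R1: [0, 0, 1, -3, 2]
R3 ← R3 + (3)·R1: [0, 0, 1, -3, 2]
R5 ← R5 + (2)·R1: [0, 0, 1, -3, 2]
R6 ← R6 − (5)·R1: [0, 0, -2, 6, -4]
R3 ← R3 − R2: [0, 0, 0, 0, 0]
R4 ← R4 + R2: [0, 0, 0, 0, 0]
R5 ← R5 − R2: [0, 0, 0, 0, 0]
R6 ← R6 + (2)·R2: [0, 0, 0, 0, 0]
The echelon form has 2 nonzero rows, and every pivot lies in the first 4 columns, so rank(C) = rank([C|b]) = 2.
The system is consistent.

yes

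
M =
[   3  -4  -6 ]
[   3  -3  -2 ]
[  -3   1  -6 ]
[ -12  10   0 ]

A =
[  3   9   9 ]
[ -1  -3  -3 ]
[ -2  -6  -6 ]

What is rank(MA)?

1

First compute MA:
[[ 25,  75,  75],
 [ 16,  48,  48],
 [  2,   6,   6],
 [-46, -138, -138]]
Now row reduce the product.
R2 ← R2 − (16/25)·R1: [0, 0, 0]
R3 ← R3 − (2/25)·R1: [0, 0, 0]
R4 ← R4 + (46/25)·R1: [0, 0, 0]
1 nonzero row, so rank(MA) = 1.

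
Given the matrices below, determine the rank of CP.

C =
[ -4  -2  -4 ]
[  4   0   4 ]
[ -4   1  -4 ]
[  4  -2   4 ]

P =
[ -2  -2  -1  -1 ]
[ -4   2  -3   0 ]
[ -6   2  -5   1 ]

2

First compute CP:
[[ 40,  -4,  30,   0],
 [-32,   0, -24,   0],
 [ 28,   2,  21,   0],
 [-24,  -4, -18,   0]]
Now row reduce the product.
R2 ← R2 + (4/5)·R1: [0, -16/5, 0, 0]
R3 ← R3 − (7/10)·R1: [0, 24/5, 0, 0]
R4 ← R4 + (3/5)·R1: [0, -32/5, 0, 0]
R3 ← R3 + (3/2)·R2: [0, 0, 0, 0]
R4 ← R4 − (2)·R2: [0, 0, 0, 0]
2 nonzero rows, so rank(CP) = 2.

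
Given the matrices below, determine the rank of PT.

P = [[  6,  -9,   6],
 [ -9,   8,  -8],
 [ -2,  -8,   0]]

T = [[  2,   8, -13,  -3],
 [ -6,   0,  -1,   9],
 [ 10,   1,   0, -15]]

First compute PT:
[[126,  54, -69, -189],
 [-146, -80, 109, 219],
 [ 44, -16,  34, -66]]
Now row reduce the product.
R2 ← R2 + (73/63)·R1: [0, -122/7, 610/21, 0]
R3 ← R3 − (22/63)·R1: [0, -244/7, 1220/21, 0]
R3 ← R3 − (2)·R2: [0, 0, 0, 0]
2 nonzero rows, so rank(PT) = 2.

2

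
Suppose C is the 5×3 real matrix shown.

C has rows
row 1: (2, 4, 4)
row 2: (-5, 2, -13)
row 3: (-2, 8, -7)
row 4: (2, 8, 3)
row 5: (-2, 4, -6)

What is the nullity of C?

Row reduce to echelon form.
R2 ← R2 + (5/2)·R1: [0, 12, -3]
R3 ← R3 + R1: [0, 12, -3]
R4 ← R4 − R1: [0, 4, -1]
R5 ← R5 + R1: [0, 8, -2]
R3 ← R3 − R2: [0, 0, 0]
R4 ← R4 − (1/3)·R2: [0, 0, 0]
R5 ← R5 − (2/3)·R2: [0, 0, 0]
2 nonzero rows, so rank(C) = 2.
C has 3 columns; by rank–nullity, nullity = 3 − 2 = 1.

1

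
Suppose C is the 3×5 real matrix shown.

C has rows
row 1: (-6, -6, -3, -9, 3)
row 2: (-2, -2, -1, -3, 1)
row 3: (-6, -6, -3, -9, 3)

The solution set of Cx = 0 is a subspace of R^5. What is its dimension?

4

Row reduce to echelon form.
R2 ← R2 − (1/3)·R1: [0, 0, 0, 0, 0]
R3 ← R3 − R1: [0, 0, 0, 0, 0]
1 nonzero row, so rank(C) = 1.
C has 5 columns; by rank–nullity, nullity = 5 − 1 = 4.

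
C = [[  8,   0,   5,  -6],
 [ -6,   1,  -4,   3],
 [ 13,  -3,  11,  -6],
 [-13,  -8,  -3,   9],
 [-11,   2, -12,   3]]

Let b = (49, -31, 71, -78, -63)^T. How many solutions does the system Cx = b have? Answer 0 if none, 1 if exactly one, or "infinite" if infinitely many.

Row reduce the augmented matrix [C | b].
R2 ← R2 + (3/4)·R1: [0, 1, -1/4, -3/2, 23/4]
R3 ← R3 − (13/8)·R1: [0, -3, 23/8, 15/4, -69/8]
R4 ← R4 + (13/8)·R1: [0, -8, 41/8, -3/4, 13/8]
R5 ← R5 + (11/8)·R1: [0, 2, -41/8, -21/4, 35/8]
R3 ← R3 + (3)·R2: [0, 0, 17/8, -3/4, 69/8]
R4 ← R4 + (8)·R2: [0, 0, 25/8, -51/4, 381/8]
R5 ← R5 − (2)·R2: [0, 0, -37/8, -9/4, -57/8]
R4 ← R4 − (25/17)·R3: [0, 0, 0, -198/17, 594/17]
R5 ← R5 + (37/17)·R3: [0, 0, 0, -66/17, 198/17]
R5 ← R5 − (1/3)·R4: [0, 0, 0, 0, 0]
The echelon form has 4 nonzero rows, and every pivot lies in the first 4 columns, so rank(C) = rank([C|b]) = 4.
The system is consistent.
rank = 4 = number of unknowns, so the solution is unique.

1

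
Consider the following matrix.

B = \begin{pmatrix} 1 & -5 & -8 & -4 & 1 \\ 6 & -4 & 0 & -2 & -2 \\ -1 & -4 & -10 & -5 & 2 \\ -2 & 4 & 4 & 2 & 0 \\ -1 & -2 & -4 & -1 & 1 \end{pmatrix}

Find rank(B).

Row reduce to echelon form.
R2 ← R2 − (6)·R1: [0, 26, 48, 22, -8]
R3 ← R3 + R1: [0, -9, -18, -9, 3]
R4 ← R4 + (2)·R1: [0, -6, -12, -6, 2]
R5 ← R5 + R1: [0, -7, -12, -5, 2]
R3 ← R3 + (9/26)·R2: [0, 0, -18/13, -18/13, 3/13]
R4 ← R4 + (3/13)·R2: [0, 0, -12/13, -12/13, 2/13]
R5 ← R5 + (7/26)·R2: [0, 0, 12/13, 12/13, -2/13]
R4 ← R4 − (2/3)·R3: [0, 0, 0, 0, 0]
R5 ← R5 + (2/3)·R3: [0, 0, 0, 0, 0]
Echelon form has 3 nonzero rows, so rank(B) = 3.

3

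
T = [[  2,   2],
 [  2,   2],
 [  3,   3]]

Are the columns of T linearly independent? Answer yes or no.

no

Row reduce T to echelon form.
R2 ← R2 − R1: [0, 0]
R3 ← R3 − (3/2)·R1: [0, 0]
1 pivot among 2 columns.
Only 1 < 2 pivot columns, so the columns are linearly dependent.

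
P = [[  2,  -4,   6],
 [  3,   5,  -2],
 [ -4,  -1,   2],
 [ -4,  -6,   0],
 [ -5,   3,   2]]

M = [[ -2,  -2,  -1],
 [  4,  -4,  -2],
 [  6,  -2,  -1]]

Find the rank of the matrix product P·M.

2

First compute PM:
[[ 16,   0,   0],
 [  2, -22, -11],
 [ 16,   8,   4],
 [-16,  32,  16],
 [ 34,  -6,  -3]]
Now row reduce the product.
R2 ← R2 − (1/8)·R1: [0, -22, -11]
R3 ← R3 − R1: [0, 8, 4]
R4 ← R4 + R1: [0, 32, 16]
R5 ← R5 − (17/8)·R1: [0, -6, -3]
R3 ← R3 + (4/11)·R2: [0, 0, 0]
R4 ← R4 + (16/11)·R2: [0, 0, 0]
R5 ← R5 − (3/11)·R2: [0, 0, 0]
2 nonzero rows, so rank(PM) = 2.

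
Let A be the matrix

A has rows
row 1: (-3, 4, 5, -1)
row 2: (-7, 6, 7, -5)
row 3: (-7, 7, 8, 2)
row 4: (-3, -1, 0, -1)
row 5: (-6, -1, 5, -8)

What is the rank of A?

4

Row reduce to echelon form.
R2 ← R2 − (7/3)·R1: [0, -10/3, -14/3, -8/3]
R3 ← R3 − (7/3)·R1: [0, -7/3, -11/3, 13/3]
R4 ← R4 − R1: [0, -5, -5, 0]
R5 ← R5 − (2)·R1: [0, -9, -5, -6]
R3 ← R3 − (7/10)·R2: [0, 0, -2/5, 31/5]
R4 ← R4 − (3/2)·R2: [0, 0, 2, 4]
R5 ← R5 − (27/10)·R2: [0, 0, 38/5, 6/5]
R4 ← R4 + (5)·R3: [0, 0, 0, 35]
R5 ← R5 + (19)·R3: [0, 0, 0, 119]
R5 ← R5 − (17/5)·R4: [0, 0, 0, 0]
Echelon form has 4 nonzero rows, so rank(A) = 4.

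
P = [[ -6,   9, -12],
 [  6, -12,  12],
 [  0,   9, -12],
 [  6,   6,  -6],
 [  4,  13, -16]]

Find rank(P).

3

Row reduce to echelon form.
R2 ← R2 + R1: [0, -3, 0]
R4 ← R4 + R1: [0, 15, -18]
R5 ← R5 + (2/3)·R1: [0, 19, -24]
R3 ← R3 + (3)·R2: [0, 0, -12]
R4 ← R4 + (5)·R2: [0, 0, -18]
R5 ← R5 + (19/3)·R2: [0, 0, -24]
R4 ← R4 − (3/2)·R3: [0, 0, 0]
R5 ← R5 − (2)·R3: [0, 0, 0]
Echelon form has 3 nonzero rows, so rank(P) = 3.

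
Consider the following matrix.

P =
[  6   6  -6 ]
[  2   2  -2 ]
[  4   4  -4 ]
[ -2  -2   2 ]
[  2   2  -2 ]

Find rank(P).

1

Row reduce to echelon form.
R2 ← R2 − (1/3)·R1: [0, 0, 0]
R3 ← R3 − (2/3)·R1: [0, 0, 0]
R4 ← R4 + (1/3)·R1: [0, 0, 0]
R5 ← R5 − (1/3)·R1: [0, 0, 0]
Echelon form has 1 nonzero row, so rank(P) = 1.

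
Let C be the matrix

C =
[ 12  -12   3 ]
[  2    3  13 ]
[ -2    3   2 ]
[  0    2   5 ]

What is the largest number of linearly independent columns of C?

2

Row reduce to echelon form.
R2 ← R2 − (1/6)·R1: [0, 5, 25/2]
R3 ← R3 + (1/6)·R1: [0, 1, 5/2]
R3 ← R3 − (1/5)·R2: [0, 0, 0]
R4 ← R4 − (2/5)·R2: [0, 0, 0]
Echelon form has 2 nonzero rows, so rank(C) = 2.
The rank gives the maximum number of linearly independent columns: 2.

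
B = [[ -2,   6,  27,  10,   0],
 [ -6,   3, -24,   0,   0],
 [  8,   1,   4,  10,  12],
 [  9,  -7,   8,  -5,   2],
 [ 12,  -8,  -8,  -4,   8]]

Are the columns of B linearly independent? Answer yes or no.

no

Row reduce B to echelon form.
R2 ← R2 − (3)·R1: [0, -15, -105, -30, 0]
R3 ← R3 + (4)·R1: [0, 25, 112, 50, 12]
R4 ← R4 + (9/2)·R1: [0, 20, 259/2, 40, 2]
R5 ← R5 + (6)·R1: [0, 28, 154, 56, 8]
R3 ← R3 + (5/3)·R2: [0, 0, -63, 0, 12]
R4 ← R4 + (4/3)·R2: [0, 0, -21/2, 0, 2]
R5 ← R5 + (28/15)·R2: [0, 0, -42, 0, 8]
R4 ← R4 − (1/6)·R3: [0, 0, 0, 0, 0]
R5 ← R5 − (2/3)·R3: [0, 0, 0, 0, 0]
3 pivots among 5 columns.
Only 3 < 5 pivot columns, so the columns are linearly dependent.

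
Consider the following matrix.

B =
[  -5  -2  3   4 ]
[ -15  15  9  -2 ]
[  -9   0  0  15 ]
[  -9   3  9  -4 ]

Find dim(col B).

3

Row reduce to echelon form.
R2 ← R2 − (3)·R1: [0, 21, 0, -14]
R3 ← R3 − (9/5)·R1: [0, 18/5, -27/5, 39/5]
R4 ← R4 − (9/5)·R1: [0, 33/5, 18/5, -56/5]
R3 ← R3 − (6/35)·R2: [0, 0, -27/5, 51/5]
R4 ← R4 − (11/35)·R2: [0, 0, 18/5, -34/5]
R4 ← R4 + (2/3)·R3: [0, 0, 0, 0]
Echelon form has 3 nonzero rows, so rank(B) = 3.
The column space has dimension equal to the rank: 3.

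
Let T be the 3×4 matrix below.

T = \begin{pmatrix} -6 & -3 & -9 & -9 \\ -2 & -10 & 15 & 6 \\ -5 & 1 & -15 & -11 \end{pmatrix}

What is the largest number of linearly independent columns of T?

3

Row reduce to echelon form.
R2 ← R2 − (1/3)·R1: [0, -9, 18, 9]
R3 ← R3 − (5/6)·R1: [0, 7/2, -15/2, -7/2]
R3 ← R3 + (7/18)·R2: [0, 0, -1/2, 0]
Echelon form has 3 nonzero rows, so rank(T) = 3.
The rank gives the maximum number of linearly independent columns: 3.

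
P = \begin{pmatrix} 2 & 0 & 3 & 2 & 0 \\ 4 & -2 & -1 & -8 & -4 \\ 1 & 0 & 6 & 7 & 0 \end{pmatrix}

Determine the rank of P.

Row reduce to echelon form.
R2 ← R2 − (2)·R1: [0, -2, -7, -12, -4]
R3 ← R3 − (1/2)·R1: [0, 0, 9/2, 6, 0]
Echelon form has 3 nonzero rows, so rank(P) = 3.

3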